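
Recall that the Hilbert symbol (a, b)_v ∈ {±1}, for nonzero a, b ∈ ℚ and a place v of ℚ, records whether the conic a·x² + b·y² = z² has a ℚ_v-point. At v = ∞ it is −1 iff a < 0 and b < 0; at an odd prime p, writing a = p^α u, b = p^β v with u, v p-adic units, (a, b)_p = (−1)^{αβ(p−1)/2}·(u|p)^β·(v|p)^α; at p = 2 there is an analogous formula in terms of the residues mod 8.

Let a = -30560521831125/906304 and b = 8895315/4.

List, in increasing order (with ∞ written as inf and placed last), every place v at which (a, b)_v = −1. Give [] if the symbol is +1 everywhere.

[2, 3, 5, 11, 13, 29]

(a, b) ≡ (-62205, 435) mod (ℚ^×)²; places V = {2, 3, 5, 7, 11, 13, 17, 29, 31, ∞}.
(a,b)_29: α=1, u≡16; β=1, v≡15 (mod 29); (16|29)=+1, (15|29)=-1; sign (−1)^0·+1^1·-1^1 = -1.
(a,b)_31: α=2, u≡27; β=0, v≡5 (mod 31); (27|31)=-1, (5|31)=+1; sign (−1)^0·-1^0·+1^2 = +1.
(a,b)_5: α=3, u≡4; β=1, v≡2 (mod 5); (4|5)=+1, (2|5)=-1; sign (−1)^0·+1^1·-1^3 = -1.
(a,b)_17: α=-2, u≡2; β=0, v≡12 (mod 17); (2|17)=+1, (12|17)=-1; sign (−1)^0·+1^0·-1^-2 = +1.
(a,b)_∞: sgn(-62205)=−, sgn(435)=+, so +1.
(a,b)_13: α=3, u≡1; β=2, v≡6 (mod 13); (1|13)=+1, (6|13)=-1; sign (−1)^0·+1^2·-1^3 = -1.
(a,b)_7: α=-2, u≡4; β=0, v≡4 (mod 7); (4|7)=+1, (4|7)=+1; sign (−1)^0·+1^0·+1^-2 = +1.
(a,b)_11: α=3, u≡6; β=2, v≡6 (mod 11); (6|11)=-1, (6|11)=-1; sign (−1)^0·-1^2·-1^3 = -1.
(a,b)_3: α=1, u≡1; β=1, v≡1 (mod 3); (1|3)=+1, (1|3)=+1; sign (−1)^1·+1^1·+1^1 = -1.
(a,b)_2: α=-6, β=-2; u≡3, v≡3 (mod 8); ε(u)ε(v)=1·1, αω(v)=-6·1, βω(u)=-2·1; sum ≡ 1  ⇒  -1.
Ram(-62205, 435) = {2, 3, 5, 11, 13, 29}; no ℚ_2-point on the conic.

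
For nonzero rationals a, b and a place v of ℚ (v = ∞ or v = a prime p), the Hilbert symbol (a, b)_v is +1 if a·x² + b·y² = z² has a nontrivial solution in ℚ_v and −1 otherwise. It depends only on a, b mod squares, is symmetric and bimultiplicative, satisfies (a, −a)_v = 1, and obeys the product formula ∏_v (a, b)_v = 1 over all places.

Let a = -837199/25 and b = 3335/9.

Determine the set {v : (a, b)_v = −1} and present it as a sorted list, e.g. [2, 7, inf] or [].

[11, 17, 29, 37]

Mod squares: a ≡ -6919, b ≡ 3335. Check v ∈ {∞, 2, 3, 5, 11, 17, 23, 29, 37}.
v=11: a=11^3·(≡3), b=11^0·(≡10) mod 11; (3|11)=+1, (10|11)=-1; (−1)^{3·0·5}·(+1)^0·(-1)^3 = -1.
v=37: a=37^1·(≡14), b=37^0·(≡17) mod 37; (14|37)=-1, (17|37)=-1; (−1)^{1·0·18}·(-1)^0·(-1)^1 = -1.
v=∞: -6919 < 0 and 3335 > 0  ⇒  (a,b)_∞ = +1.
v=2: v_2(a)=0, v_2(b)=0; units ≡ 1, 7 (mod 8); ε·ε+αω+βω = 0·1+0·0+0·0 ≡ 0  ⇒  (a,b)_2 = +1.
v=29: a=29^0·(≡14), b=29^1·(≡16) mod 29; (14|29)=-1, (16|29)=+1; (−1)^{0·1·14}·(-1)^1·(+1)^0 = -1.
v=17: a=17^1·(≡13), b=17^0·(≡6) mod 17; (13|17)=+1, (6|17)=-1; (−1)^{1·0·8}·(+1)^0·(-1)^1 = -1.
v=5: a=5^-2·(≡1), b=5^1·(≡3) mod 5; (1|5)=+1, (3|5)=-1; (−1)^{-2·1·2}·(+1)^1·(-1)^-2 = +1.
v=3: a=3^0·(≡2), b=3^-2·(≡2) mod 3; (2|3)=-1, (2|3)=-1; (−1)^{0·-2·1}·(-1)^-2·(-1)^0 = +1.
v=23: a=23^0·(≡12), b=23^1·(≡11) mod 23; (12|23)=+1, (11|23)=-1; (−1)^{0·1·11}·(+1)^1·(-1)^0 = +1.
Ram(-6919, 3335) = {11, 17, 29, 37}; no ℚ_11-point on the conic.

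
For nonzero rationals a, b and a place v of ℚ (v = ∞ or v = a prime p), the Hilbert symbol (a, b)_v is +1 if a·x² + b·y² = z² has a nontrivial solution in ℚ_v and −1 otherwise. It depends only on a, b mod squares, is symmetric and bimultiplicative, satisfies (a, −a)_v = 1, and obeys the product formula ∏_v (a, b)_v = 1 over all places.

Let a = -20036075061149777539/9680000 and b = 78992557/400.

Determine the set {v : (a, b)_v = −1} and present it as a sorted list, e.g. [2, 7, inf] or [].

Mod squares: a ≡ -38, b ≡ 1612093. Check v ∈ {∞, 2, 5, 7, 11, 13, 17, 19, 23, 31}.
v=2: v_2(a)=-7, v_2(b)=-4; units ≡ 5, 5 (mod 8); ε·ε+αω+βω = 0·0+-7·1+-4·1 ≡ 1  ⇒  (a,b)_2 = -1.
v=19: a=19^3·(≡6), b=19^1·(≡18) mod 19; (6|19)=+1, (18|19)=-1; (−1)^{3·1·9}·(+1)^1·(-1)^3 = +1.
v=23: a=23^2·(≡18), b=23^1·(≡11) mod 23; (18|23)=+1, (11|23)=-1; (−1)^{2·1·11}·(+1)^1·(-1)^2 = +1.
v=∞: -38 < 0 and 1612093 > 0  ⇒  (a,b)_∞ = +1.
v=31: a=31^2·(≡15), b=31^1·(≡28) mod 31; (15|31)=-1, (28|31)=+1; (−1)^{2·1·15}·(-1)^1·(+1)^2 = -1.
v=7: a=7^6·(≡2), b=7^3·(≡6) mod 7; (2|7)=+1, (6|7)=-1; (−1)^{6·3·3}·(+1)^3·(-1)^6 = +1.
v=11: a=11^-2·(≡10), b=11^0·(≡7) mod 11; (10|11)=-1, (7|11)=-1; (−1)^{-2·0·5}·(-1)^0·(-1)^-2 = +1.
v=13: a=13^2·(≡1), b=13^0·(≡2) mod 13; (1|13)=+1, (2|13)=-1; (−1)^{2·0·6}·(+1)^0·(-1)^2 = +1.
v=17: a=17^2·(≡16), b=17^1·(≡5) mod 17; (16|17)=+1, (5|17)=-1; (−1)^{2·1·8}·(+1)^1·(-1)^2 = +1.
v=5: a=5^-4·(≡2), b=5^-2·(≡2) mod 5; (2|5)=-1, (2|5)=-1; (−1)^{-4·-2·2}·(-1)^-2·(-1)^-4 = +1.
|Ram(-38, 1612093)| = 2, even; anisotropic at {2, 31}.

[2, 31]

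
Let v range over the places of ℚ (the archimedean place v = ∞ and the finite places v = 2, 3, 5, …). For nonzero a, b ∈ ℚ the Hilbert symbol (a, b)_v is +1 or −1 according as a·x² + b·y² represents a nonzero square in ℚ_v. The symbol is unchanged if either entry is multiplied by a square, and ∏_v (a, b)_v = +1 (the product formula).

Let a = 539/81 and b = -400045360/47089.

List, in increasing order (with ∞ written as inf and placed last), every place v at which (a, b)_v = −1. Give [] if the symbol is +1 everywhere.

Mod squares: a ≡ 11, b ≡ -715. Check v ∈ {∞, 2, 3, 5, 7, 11, 13, 17, 31}.
v=3: a=3^-4·(≡2), b=3^0·(≡2) mod 3; (2|3)=-1, (2|3)=-1; (−1)^{-4·0·1}·(-1)^0·(-1)^-4 = +1.
v=∞: 11 > 0 and -715 < 0  ⇒  (a,b)_∞ = +1.
v=2: v_2(a)=0, v_2(b)=4; units ≡ 3, 5 (mod 8); ε·ε+αω+βω = 1·0+0·1+4·1 ≡ 0  ⇒  (a,b)_2 = +1.
v=31: a=31^0·(≡30), b=31^-2·(≡12) mod 31; (30|31)=-1, (12|31)=-1; (−1)^{0·-2·15}·(-1)^-2·(-1)^0 = +1.
v=11: a=11^1·(≡4), b=11^3·(≡9) mod 11; (4|11)=+1, (9|11)=+1; (−1)^{1·3·5}·(+1)^3·(+1)^1 = -1.
v=5: a=5^0·(≡4), b=5^1·(≡2) mod 5; (4|5)=+1, (2|5)=-1; (−1)^{0·1·2}·(+1)^1·(-1)^0 = +1.
v=13: a=13^0·(≡2), b=13^1·(≡3) mod 13; (2|13)=-1, (3|13)=+1; (−1)^{0·1·6}·(-1)^1·(+1)^0 = -1.
v=17: a=17^0·(≡14), b=17^2·(≡15) mod 17; (14|17)=-1, (15|17)=+1; (−1)^{0·2·8}·(-1)^2·(+1)^0 = +1.
v=7: a=7^2·(≡1), b=7^-2·(≡3) mod 7; (1|7)=+1, (3|7)=-1; (−1)^{2·-2·3}·(+1)^-2·(-1)^2 = +1.
(11, -715 / ℚ) ramifies at {11, 13}: a division algebra.

[11, 13]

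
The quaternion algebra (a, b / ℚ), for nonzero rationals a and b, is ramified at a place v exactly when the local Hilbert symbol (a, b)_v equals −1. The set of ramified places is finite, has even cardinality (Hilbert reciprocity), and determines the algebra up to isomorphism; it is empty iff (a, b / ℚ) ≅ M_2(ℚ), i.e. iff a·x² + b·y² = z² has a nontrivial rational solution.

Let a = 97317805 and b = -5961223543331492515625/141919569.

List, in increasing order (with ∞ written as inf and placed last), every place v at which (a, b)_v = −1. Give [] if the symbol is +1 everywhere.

[]

(a, b) ≡ (205, -689) mod (ℚ^×)²; places V = {2, 3, 5, 7, 11, 13, 17, 19, 41, 53, ∞}.
(a,b)_5: α=1, u≡1; β=6, v≡1 (mod 5); (1|5)=+1, (1|5)=+1; sign (−1)^0·+1^6·+1^1 = +1.
(a,b)_13: α=2, u≡10; β=3, v≡9 (mod 13); (10|13)=+1, (9|13)=+1; sign (−1)^0·+1^3·+1^2 = +1.
(a,b)_53: α=2, u≡36; β=3, v≡46 (mod 53); (36|53)=+1, (46|53)=+1; sign (−1)^0·+1^3·+1^2 = +1.
(a,b)_3: α=0, u≡1; β=-2, v≡1 (mod 3); (1|3)=+1, (1|3)=+1; sign (−1)^0·+1^-2·+1^0 = +1.
(a,b)_∞: sgn(205)=+, sgn(-689)=−, so +1.
(a,b)_19: α=0, u≡14; β=-4, v≡15 (mod 19); (14|19)=-1, (15|19)=-1; sign (−1)^0·-1^-4·-1^0 = +1.
(a,b)_11: α=0, u≡2; β=-2, v≡5 (mod 11); (2|11)=-1, (5|11)=+1; sign (−1)^0·-1^-2·+1^0 = +1.
(a,b)_7: α=0, u≡4; β=4, v≡2 (mod 7); (4|7)=+1, (2|7)=+1; sign (−1)^0·+1^4·+1^0 = +1.
(a,b)_2: α=0, β=0; u≡5, v≡7 (mod 8); ε(u)ε(v)=0·1, αω(v)=0·0, βω(u)=0·1; sum ≡ 0  ⇒  +1.
(a,b)_17: α=0, u≡13; β=2, v≡15 (mod 17); (13|17)=+1, (15|17)=+1; sign (−1)^0·+1^2·+1^0 = +1.
(a,b)_41: α=1, u≡33; β=2, v≡23 (mod 41); (33|41)=+1, (23|41)=+1; sign (−1)^0·+1^2·+1^1 = +1.
Ram(a, b) = ∅: the form 205·x² + -689·y² − z² is isotropic over every ℚ_v, so by Hasse–Minkowski it is isotropic over ℚ.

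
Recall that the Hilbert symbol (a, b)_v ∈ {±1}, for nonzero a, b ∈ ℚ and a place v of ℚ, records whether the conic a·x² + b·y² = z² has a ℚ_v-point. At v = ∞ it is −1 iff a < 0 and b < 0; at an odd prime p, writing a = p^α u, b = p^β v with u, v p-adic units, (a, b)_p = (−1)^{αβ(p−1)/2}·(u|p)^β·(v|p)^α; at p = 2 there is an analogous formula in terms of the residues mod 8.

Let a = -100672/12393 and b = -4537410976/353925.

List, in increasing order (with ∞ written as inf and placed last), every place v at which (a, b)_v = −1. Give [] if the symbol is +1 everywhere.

Mod squares: a ≡ -221, b ≡ -260338. Check v ∈ {∞, 2, 3, 5, 7, 11, 13, 17, 19, 31}.
v=13: a=13^1·(≡1), b=13^-1·(≡2) mod 13; (1|13)=+1, (2|13)=-1; (−1)^{1·-1·6}·(+1)^-1·(-1)^1 = -1.
v=31: a=31^0·(≡11), b=31^1·(≡23) mod 31; (11|31)=-1, (23|31)=-1; (−1)^{0·1·15}·(-1)^1·(-1)^0 = -1.
v=7: a=7^0·(≡3), b=7^2·(≡5) mod 7; (3|7)=-1, (5|7)=-1; (−1)^{0·2·3}·(-1)^2·(-1)^0 = +1.
v=11: a=11^2·(≡10), b=11^-2·(≡10) mod 11; (10|11)=-1, (10|11)=-1; (−1)^{2·-2·5}·(-1)^-2·(-1)^2 = +1.
v=19: a=19^0·(≡17), b=19^1·(≡4) mod 19; (17|19)=+1, (4|19)=+1; (−1)^{0·1·9}·(+1)^1·(+1)^0 = +1.
v=5: a=5^0·(≡1), b=5^-2·(≡2) mod 5; (1|5)=+1, (2|5)=-1; (−1)^{0·-2·2}·(+1)^-2·(-1)^0 = +1.
v=2: v_2(a)=6, v_2(b)=5; units ≡ 3, 7 (mod 8); ε·ε+αω+βω = 1·1+6·0+5·1 ≡ 0  ⇒  (a,b)_2 = +1.
v=17: a=17^-1·(≡16), b=17^3·(≡12) mod 17; (16|17)=+1, (12|17)=-1; (−1)^{-1·3·8}·(+1)^3·(-1)^-1 = -1.
v=∞: -221 < 0 and -260338 < 0  ⇒  (a,b)_∞ = -1.
v=3: a=3^-6·(≡1), b=3^-2·(≡2) mod 3; (1|3)=+1, (2|3)=-1; (−1)^{-6·-2·1}·(+1)^-2·(-1)^-6 = +1.
(-221, -260338 / ℚ) ramifies at {13, 17, 31, ∞}: a division algebra.

[13, 17, 31, inf]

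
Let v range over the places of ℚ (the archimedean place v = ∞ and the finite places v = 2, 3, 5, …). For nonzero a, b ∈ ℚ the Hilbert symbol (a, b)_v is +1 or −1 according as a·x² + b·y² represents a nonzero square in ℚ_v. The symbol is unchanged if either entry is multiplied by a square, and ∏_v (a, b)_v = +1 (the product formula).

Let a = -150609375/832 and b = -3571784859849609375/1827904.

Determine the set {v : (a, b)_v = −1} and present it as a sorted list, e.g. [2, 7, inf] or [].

(a, b) ≡ (-1547, -15) mod (ℚ^×)²; places V = {2, 3, 5, 7, 13, 17, ∞}.
(a,b)_7: α=1, u≡5; β=2, v≡3 (mod 7); (5|7)=-1, (3|7)=-1; sign (−1)^0·-1^2·-1^1 = -1.
(a,b)_5: α=6, u≡3; β=9, v≡3 (mod 5); (3|5)=-1, (3|5)=-1; sign (−1)^0·-1^9·-1^6 = -1.
(a,b)_∞: sgn(-1547)=−, sgn(-15)=−, so -1.
(a,b)_2: α=-6, β=-6; u≡5, v≡1 (mod 8); ε(u)ε(v)=0·0, αω(v)=-6·0, βω(u)=-6·1; sum ≡ 0  ⇒  +1.
(a,b)_3: α=4, u≡1; β=17, v≡1 (mod 3); (1|3)=+1, (1|3)=+1; sign (−1)^0·+1^17·+1^4 = +1.
(a,b)_17: α=1, u≡12; β=2, v≡16 (mod 17); (12|17)=-1, (16|17)=+1; sign (−1)^0·-1^2·+1^1 = +1.
(a,b)_13: α=-1, u≡7; β=-4, v≡11 (mod 13); (7|13)=-1, (11|13)=-1; sign (−1)^0·-1^-4·-1^-1 = -1.
Ram(-1547, -15) = {5, 7, 13, ∞}; no ℚ_5-point on the conic.

[5, 7, 13, inf]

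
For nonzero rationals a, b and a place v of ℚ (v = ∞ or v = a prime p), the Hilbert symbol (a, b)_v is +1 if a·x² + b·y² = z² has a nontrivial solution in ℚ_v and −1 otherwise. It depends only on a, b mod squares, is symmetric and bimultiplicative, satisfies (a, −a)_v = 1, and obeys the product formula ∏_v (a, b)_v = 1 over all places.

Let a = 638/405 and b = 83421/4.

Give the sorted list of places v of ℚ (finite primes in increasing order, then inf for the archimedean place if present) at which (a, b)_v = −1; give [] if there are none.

(a, b) ≡ (3190, 9269) mod (ℚ^×)²; places V = {2, 3, 5, 11, 13, 23, 29, 31, ∞}.
(a,b)_11: α=1, u≡4; β=0, v≡2 (mod 11); (4|11)=+1, (2|11)=-1; sign (−1)^0·+1^0·-1^1 = -1.
(a,b)_23: α=0, u≡16; β=1, v≡4 (mod 23); (16|23)=+1, (4|23)=+1; sign (−1)^0·+1^1·+1^0 = +1.
(a,b)_2: α=1, β=-2; u≡3, v≡5 (mod 8); ε(u)ε(v)=1·0, αω(v)=1·1, βω(u)=-2·1; sum ≡ 1  ⇒  -1.
(a,b)_∞: sgn(3190)=+, sgn(9269)=+, so +1.
(a,b)_13: α=0, u≡7; β=1, v≡2 (mod 13); (7|13)=-1, (2|13)=-1; sign (−1)^0·-1^1·-1^0 = -1.
(a,b)_5: α=-1, u≡3; β=0, v≡4 (mod 5); (3|5)=-1, (4|5)=+1; sign (−1)^0·-1^0·+1^-1 = +1.
(a,b)_31: α=0, u≡9; β=1, v≡14 (mod 31); (9|31)=+1, (14|31)=+1; sign (−1)^0·+1^1·+1^0 = +1.
(a,b)_29: α=1, u≡7; β=0, v≡26 (mod 29); (7|29)=+1, (26|29)=-1; sign (−1)^0·+1^0·-1^1 = -1.
(a,b)_3: α=-4, u≡1; β=2, v≡2 (mod 3); (1|3)=+1, (2|3)=-1; sign (−1)^0·+1^2·-1^-4 = +1.
|Ram(3190, 9269)| = 4, even; anisotropic at {2, 11, 13, 29}.

[2, 11, 13, 29]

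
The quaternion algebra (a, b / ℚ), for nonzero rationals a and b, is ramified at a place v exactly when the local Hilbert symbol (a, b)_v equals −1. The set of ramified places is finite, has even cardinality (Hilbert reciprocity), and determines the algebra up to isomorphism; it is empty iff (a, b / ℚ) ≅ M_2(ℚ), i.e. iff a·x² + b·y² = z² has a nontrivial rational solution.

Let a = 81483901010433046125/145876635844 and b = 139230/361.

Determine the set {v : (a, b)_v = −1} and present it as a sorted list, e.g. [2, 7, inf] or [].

(a, b) ≡ (32045, 15470) mod (ℚ^×)²; places V = {2, 3, 5, 7, 11, 13, 17, 19, 23, 29, ∞}.
(a,b)_5: α=3, u≡1; β=1, v≡1 (mod 5); (1|5)=+1, (1|5)=+1; sign (−1)^0·+1^1·+1^3 = +1.
(a,b)_23: α=-4, u≡2; β=0, v≡5 (mod 23); (2|23)=+1, (5|23)=-1; sign (−1)^0·+1^0·-1^-4 = +1.
(a,b)_3: α=10, u≡2; β=2, v≡2 (mod 3); (2|3)=-1, (2|3)=-1; sign (−1)^0·-1^2·-1^10 = +1.
(a,b)_17: α=1, u≡16; β=1, v≡16 (mod 17); (16|17)=+1, (16|17)=+1; sign (−1)^0·+1^1·+1^1 = +1.
(a,b)_13: α=1, u≡5; β=1, v≡5 (mod 13); (5|13)=-1, (5|13)=-1; sign (−1)^0·-1^1·-1^1 = +1.
(a,b)_11: α=4, u≡7; β=0, v≡4 (mod 11); (7|11)=-1, (4|11)=+1; sign (−1)^0·-1^0·+1^4 = +1.
(a,b)_2: α=-2, β=1; u≡5, v≡7 (mod 8); ε(u)ε(v)=0·1, αω(v)=-2·0, βω(u)=1·1; sum ≡ 1  ⇒  -1.
(a,b)_∞: sgn(32045)=+, sgn(15470)=+, so +1.
(a,b)_7: α=6, u≡3; β=1, v≡6 (mod 7); (3|7)=-1, (6|7)=-1; sign (−1)^0·-1^1·-1^6 = -1.
(a,b)_29: α=1, u≡14; β=0, v≡9 (mod 29); (14|29)=-1, (9|29)=+1; sign (−1)^0·-1^0·+1^1 = +1.
(a,b)_19: α=-4, u≡6; β=-2, v≡17 (mod 19); (6|19)=+1, (17|19)=+1; sign (−1)^0·+1^-2·+1^-4 = +1.
|Ram(32045, 15470)| = 2, even; anisotropic at {2, 7}.

[2, 7]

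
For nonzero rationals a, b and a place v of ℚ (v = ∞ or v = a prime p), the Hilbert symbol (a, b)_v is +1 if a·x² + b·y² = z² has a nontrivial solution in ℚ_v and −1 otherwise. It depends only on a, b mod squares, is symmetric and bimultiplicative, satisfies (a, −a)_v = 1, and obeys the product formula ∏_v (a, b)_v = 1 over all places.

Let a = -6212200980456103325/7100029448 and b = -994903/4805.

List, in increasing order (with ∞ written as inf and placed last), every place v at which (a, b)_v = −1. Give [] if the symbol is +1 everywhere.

[2, inf]

(a, b) ≡ (-154, -35) mod (ℚ^×)²; places V = {2, 5, 7, 11, 13, 23, 29, 31, ∞}.
(a,b)_13: α=0, u≡7; β=2, v≡10 (mod 13); (7|13)=-1, (10|13)=+1; sign (−1)^0·-1^2·+1^0 = +1.
(a,b)_7: α=3, u≡6; β=1, v≡2 (mod 7); (6|7)=-1, (2|7)=+1; sign (−1)^1·-1^1·+1^3 = +1.
(a,b)_23: α=8, u≡17; β=0, v≡19 (mod 23); (17|23)=-1, (19|23)=-1; sign (−1)^0·-1^0·-1^8 = +1.
(a,b)_2: α=-3, β=0; u≡3, v≡5 (mod 8); ε(u)ε(v)=1·0, αω(v)=-3·1, βω(u)=0·1; sum ≡ 1  ⇒  -1.
(a,b)_31: α=-6, u≡2; β=-2, v≡27 (mod 31); (2|31)=+1, (27|31)=-1; sign (−1)^0·+1^-2·-1^-6 = +1.
(a,b)_∞: sgn(-154)=−, sgn(-35)=−, so -1.
(a,b)_29: α=2, u≡13; β=2, v≡9 (mod 29); (13|29)=+1, (9|29)=+1; sign (−1)^0·+1^2·+1^2 = +1.
(a,b)_5: α=2, u≡4; β=-1, v≡2 (mod 5); (4|5)=+1, (2|5)=-1; sign (−1)^0·+1^-1·-1^2 = +1.
(a,b)_11: α=1, u≡6; β=0, v≡4 (mod 11); (6|11)=-1, (4|11)=+1; sign (−1)^0·-1^0·+1^1 = +1.
|Ram(-154, -35)| = 2, even; anisotropic at {2, ∞}.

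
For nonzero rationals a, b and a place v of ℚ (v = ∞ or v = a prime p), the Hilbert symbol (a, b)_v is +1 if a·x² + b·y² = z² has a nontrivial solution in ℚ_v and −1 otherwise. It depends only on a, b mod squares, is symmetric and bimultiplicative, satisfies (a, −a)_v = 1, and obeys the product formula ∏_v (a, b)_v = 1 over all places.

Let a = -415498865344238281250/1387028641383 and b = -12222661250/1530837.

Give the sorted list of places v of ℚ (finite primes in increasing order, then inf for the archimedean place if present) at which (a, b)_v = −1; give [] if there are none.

[2, 7, 11, inf]

(a, b) ≡ (-14, -154) mod (ℚ^×)²; places V = {2, 3, 5, 7, 11, 41, 47, 53, 59, ∞}.
(a,b)_59: α=4, u≡48; β=2, v≡11 (mod 59); (48|59)=+1, (11|59)=-1; sign (−1)^0·+1^2·-1^4 = +1.
(a,b)_3: α=-2, u≡1; β=-2, v≡2 (mod 3); (1|3)=+1, (2|3)=-1; sign (−1)^0·+1^-2·-1^-2 = +1.
(a,b)_11: α=-2, u≡8; β=-1, v≡6 (mod 11); (8|11)=-1, (6|11)=-1; sign (−1)^0·-1^-1·-1^-2 = -1.
(a,b)_7: α=-3, u≡3; β=-1, v≡3 (mod 7); (3|7)=-1, (3|7)=-1; sign (−1)^1·-1^-1·-1^-3 = -1.
(a,b)_41: α=-2, u≡15; β=0, v≡2 (mod 41); (15|41)=-1, (2|41)=+1; sign (−1)^0·-1^0·+1^-2 = +1.
(a,b)_∞: sgn(-14)=−, sgn(-154)=−, so -1.
(a,b)_5: α=14, u≡4; β=4, v≡1 (mod 5); (4|5)=+1, (1|5)=+1; sign (−1)^0·+1^4·+1^14 = +1.
(a,b)_53: α=2, u≡33; β=2, v≡32 (mod 53); (33|53)=-1, (32|53)=-1; sign (−1)^0·-1^2·-1^2 = +1.
(a,b)_2: α=1, β=1; u≡1, v≡3 (mod 8); ε(u)ε(v)=0·1, αω(v)=1·1, βω(u)=1·0; sum ≡ 1  ⇒  -1.
(a,b)_47: α=-2, u≡20; β=-2, v≡17 (mod 47); (20|47)=-1, (17|47)=+1; sign (−1)^0·-1^-2·+1^-2 = +1.
(-14, -154 / ℚ) ramifies at {2, 7, 11, ∞}: a division algebra.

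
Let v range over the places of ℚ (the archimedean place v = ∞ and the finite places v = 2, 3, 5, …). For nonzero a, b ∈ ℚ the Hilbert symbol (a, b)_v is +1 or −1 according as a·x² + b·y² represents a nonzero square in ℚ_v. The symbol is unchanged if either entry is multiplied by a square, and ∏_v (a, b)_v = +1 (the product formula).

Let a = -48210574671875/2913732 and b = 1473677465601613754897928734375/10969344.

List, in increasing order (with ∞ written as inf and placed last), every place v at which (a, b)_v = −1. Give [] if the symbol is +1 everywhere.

[31, 53]

(a, b) ≡ (-62369923, 1176791) mod (ℚ^×)²; places V = {2, 3, 5, 7, 11, 17, 19, 23, 29, 31, 53, ∞}.
(a,b)_53: α=1, u≡45; β=2, v≡14 (mod 53); (45|53)=-1, (14|53)=-1; sign (−1)^0·-1^2·-1^1 = -1.
(a,b)_19: α=0, u≡7; β=2, v≡6 (mod 19); (7|19)=+1, (6|19)=+1; sign (−1)^0·+1^2·+1^0 = +1.
(a,b)_31: α=1, u≡23; β=5, v≡3 (mod 31); (23|31)=-1, (3|31)=-1; sign (−1)^1·-1^5·-1^1 = -1.
(a,b)_5: α=6, u≡3; β=6, v≡1 (mod 5); (3|5)=-1, (1|5)=+1; sign (−1)^0·-1^6·+1^6 = +1.
(a,b)_23: α=-2, u≡20; β=-2, v≡21 (mod 23); (20|23)=-1, (21|23)=-1; sign (−1)^0·-1^-2·-1^-2 = +1.
(a,b)_29: α=3, u≡11; β=5, v≡27 (mod 29); (11|29)=-1, (27|29)=-1; sign (−1)^0·-1^5·-1^3 = +1.
(a,b)_11: α=1, u≡9; β=3, v≡8 (mod 11); (9|11)=+1, (8|11)=-1; sign (−1)^1·+1^3·-1^1 = +1.
(a,b)_∞: sgn(-62369923)=−, sgn(1176791)=+, so +1.
(a,b)_3: α=-4, u≡2; β=-4, v≡2 (mod 3); (2|3)=-1, (2|3)=-1; sign (−1)^0·-1^-4·-1^-4 = +1.
(a,b)_17: α=-1, u≡16; β=1, v≡9 (mod 17); (16|17)=+1, (9|17)=+1; sign (−1)^0·+1^1·+1^-1 = +1.
(a,b)_2: α=-2, β=-8; u≡5, v≡7 (mod 8); ε(u)ε(v)=0·1, αω(v)=-2·0, βω(u)=-8·1; sum ≡ 0  ⇒  +1.
(a,b)_7: α=1, u≡5; β=1, v≡1 (mod 7); (5|7)=-1, (1|7)=+1; sign (−1)^1·-1^1·+1^1 = +1.
|Ram(-62369923, 1176791)| = 2, even; anisotropic at {31, 53}.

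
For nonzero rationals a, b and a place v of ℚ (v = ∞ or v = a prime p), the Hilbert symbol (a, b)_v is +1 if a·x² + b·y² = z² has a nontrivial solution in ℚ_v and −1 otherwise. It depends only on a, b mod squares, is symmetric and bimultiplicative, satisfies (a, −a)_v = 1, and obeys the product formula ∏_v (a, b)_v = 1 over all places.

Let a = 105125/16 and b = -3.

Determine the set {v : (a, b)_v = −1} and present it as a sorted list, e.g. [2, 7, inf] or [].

[3, 5]

(a, b) ≡ (5, -3) mod (ℚ^×)²; places V = {2, 3, 5, 29, ∞}.
(a,b)_5: α=3, u≡1; β=0, v≡2 (mod 5); (1|5)=+1, (2|5)=-1; sign (−1)^0·+1^0·-1^3 = -1.
(a,b)_3: α=0, u≡2; β=1, v≡2 (mod 3); (2|3)=-1, (2|3)=-1; sign (−1)^0·-1^1·-1^0 = -1.
(a,b)_2: α=-4, β=0; u≡5, v≡5 (mod 8); ε(u)ε(v)=0·0, αω(v)=-4·1, βω(u)=0·1; sum ≡ 0  ⇒  +1.
(a,b)_29: α=2, u≡6; β=0, v≡26 (mod 29); (6|29)=+1, (26|29)=-1; sign (−1)^0·+1^0·-1^2 = +1.
(a,b)_∞: sgn(5)=+, sgn(-3)=−, so +1.
Ram(5, -3) = {3, 5}; no ℚ_3-point on the conic.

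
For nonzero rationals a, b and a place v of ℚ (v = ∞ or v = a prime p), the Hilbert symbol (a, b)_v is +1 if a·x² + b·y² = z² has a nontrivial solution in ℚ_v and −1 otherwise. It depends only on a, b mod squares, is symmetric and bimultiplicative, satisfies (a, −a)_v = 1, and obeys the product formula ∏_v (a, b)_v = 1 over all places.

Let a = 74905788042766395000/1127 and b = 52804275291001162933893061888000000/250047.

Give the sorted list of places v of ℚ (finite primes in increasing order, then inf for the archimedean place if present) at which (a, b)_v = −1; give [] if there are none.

Mod squares: a ≡ 1426, b ≡ 899899. Check v ∈ {∞, 2, 3, 5, 7, 11, 13, 19, 23, 29, 31}.
v=13: a=13^2·(≡10), b=13^3·(≡11) mod 13; (10|13)=+1, (11|13)=-1; (−1)^{2·3·6}·(+1)^3·(-1)^2 = +1.
v=3: a=3^4·(≡1), b=3^-6·(≡1) mod 3; (1|3)=+1, (1|3)=+1; (−1)^{4·-6·1}·(+1)^-6·(+1)^4 = +1.
v=7: a=7^-2·(≡3), b=7^-3·(≡1) mod 7; (3|7)=-1, (1|7)=+1; (−1)^{-2·-3·3}·(-1)^-3·(+1)^-2 = -1.
v=2: v_2(a)=3, v_2(b)=14; units ≡ 1, 3 (mod 8); ε·ε+αω+βω = 0·1+3·1+14·0 ≡ 1  ⇒  (a,b)_2 = -1.
v=19: a=19^2·(≡4), b=19^2·(≡2) mod 19; (4|19)=+1, (2|19)=-1; (−1)^{2·2·9}·(+1)^2·(-1)^2 = +1.
v=31: a=31^3·(≡22), b=31^5·(≡13) mod 31; (22|31)=-1, (13|31)=-1; (−1)^{3·5·15}·(-1)^5·(-1)^3 = -1.
v=23: a=23^-1·(≡18), b=23^4·(≡12) mod 23; (18|23)=+1, (12|23)=+1; (−1)^{-1·4·11}·(+1)^4·(+1)^-1 = +1.
v=∞: 1426 > 0 and 899899 > 0  ⇒  (a,b)_∞ = +1.
v=29: a=29^2·(≡6), b=29^3·(≡16) mod 29; (6|29)=+1, (16|29)=+1; (−1)^{2·3·14}·(+1)^3·(+1)^2 = +1.
v=11: a=11^2·(≡7), b=11^3·(≡6) mod 11; (7|11)=-1, (6|11)=-1; (−1)^{2·3·5}·(-1)^3·(-1)^2 = -1.
v=5: a=5^4·(≡1), b=5^6·(≡1) mod 5; (1|5)=+1, (1|5)=+1; (−1)^{4·6·2}·(+1)^6·(+1)^4 = +1.
|Ram(1426, 899899)| = 4, even; anisotropic at {2, 7, 11, 31}.

[2, 7, 11, 31]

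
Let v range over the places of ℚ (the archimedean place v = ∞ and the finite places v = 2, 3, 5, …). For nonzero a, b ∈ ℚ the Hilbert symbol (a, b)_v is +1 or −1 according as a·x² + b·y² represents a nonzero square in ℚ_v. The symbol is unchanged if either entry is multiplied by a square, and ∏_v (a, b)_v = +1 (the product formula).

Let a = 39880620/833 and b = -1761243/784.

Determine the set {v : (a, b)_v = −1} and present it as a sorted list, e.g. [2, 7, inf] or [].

Mod squares: a ≡ 111435, b ≡ -627. Check v ∈ {∞, 2, 3, 5, 7, 11, 13, 17, 19, 23, 53}.
v=23: a=23^1·(≡17), b=23^0·(≡14) mod 23; (17|23)=-1, (14|23)=-1; (−1)^{1·0·11}·(-1)^0·(-1)^1 = -1.
v=53: a=53^0·(≡37), b=53^2·(≡4) mod 53; (37|53)=+1, (4|53)=+1; (−1)^{0·2·26}·(+1)^2·(+1)^0 = +1.
v=∞: 111435 > 0 and -627 < 0  ⇒  (a,b)_∞ = +1.
v=5: a=5^1·(≡3), b=5^0·(≡3) mod 5; (3|5)=-1, (3|5)=-1; (−1)^{1·0·2}·(-1)^0·(-1)^1 = -1.
v=13: a=13^2·(≡4), b=13^0·(≡9) mod 13; (4|13)=+1, (9|13)=+1; (−1)^{2·0·6}·(+1)^0·(+1)^2 = +1.
v=7: a=7^-2·(≡1), b=7^-2·(≡3) mod 7; (1|7)=+1, (3|7)=-1; (−1)^{-2·-2·3}·(+1)^-2·(-1)^-2 = +1.
v=11: a=11^0·(≡4), b=11^1·(≡1) mod 11; (4|11)=+1, (1|11)=+1; (−1)^{0·1·5}·(+1)^1·(+1)^0 = +1.
v=3: a=3^3·(≡2), b=3^1·(≡1) mod 3; (2|3)=-1, (1|3)=+1; (−1)^{3·1·1}·(-1)^1·(+1)^3 = +1.
v=2: v_2(a)=2, v_2(b)=-4; units ≡ 3, 5 (mod 8); ε·ε+αω+βω = 1·0+2·1+-4·1 ≡ 0  ⇒  (a,b)_2 = +1.
v=17: a=17^-1·(≡10), b=17^0·(≡4) mod 17; (10|17)=-1, (4|17)=+1; (−1)^{-1·0·8}·(-1)^0·(+1)^-1 = +1.
v=19: a=19^1·(≡15), b=19^1·(≡16) mod 19; (15|19)=-1, (16|19)=+1; (−1)^{1·1·9}·(-1)^1·(+1)^1 = +1.
Ram(111435, -627) = {5, 23}; no ℚ_5-point on the conic.

[5, 23]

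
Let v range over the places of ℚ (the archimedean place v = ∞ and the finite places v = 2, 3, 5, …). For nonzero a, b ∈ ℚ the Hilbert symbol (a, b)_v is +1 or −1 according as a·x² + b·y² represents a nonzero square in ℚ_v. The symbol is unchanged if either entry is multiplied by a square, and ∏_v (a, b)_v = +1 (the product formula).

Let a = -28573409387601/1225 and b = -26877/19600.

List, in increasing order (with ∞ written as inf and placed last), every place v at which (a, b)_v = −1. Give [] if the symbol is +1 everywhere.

Mod squares: a ≡ -19548321, b ≡ -93. Check v ∈ {∞, 2, 3, 5, 7, 13, 17, 19, 23, 31, 37}.
v=3: a=3^3·(≡1), b=3^1·(≡2) mod 3; (1|3)=+1, (2|3)=-1; (−1)^{3·1·1}·(+1)^1·(-1)^3 = +1.
v=5: a=5^-2·(≡1), b=5^-2·(≡2) mod 5; (1|5)=+1, (2|5)=-1; (−1)^{-2·-2·2}·(+1)^-2·(-1)^-2 = +1.
v=17: a=17^0·(≡1), b=17^2·(≡8) mod 17; (1|17)=+1, (8|17)=+1; (−1)^{0·2·8}·(+1)^2·(+1)^0 = +1.
v=7: a=7^-2·(≡5), b=7^-2·(≡3) mod 7; (5|7)=-1, (3|7)=-1; (−1)^{-2·-2·3}·(-1)^-2·(-1)^-2 = +1.
v=13: a=13^3·(≡8), b=13^0·(≡8) mod 13; (8|13)=-1, (8|13)=-1; (−1)^{3·0·6}·(-1)^0·(-1)^3 = -1.
v=37: a=37^1·(≡10), b=37^0·(≡20) mod 37; (10|37)=+1, (20|37)=-1; (−1)^{1·0·18}·(+1)^0·(-1)^1 = -1.
v=19: a=19^1·(≡8), b=19^0·(≡18) mod 19; (8|19)=-1, (18|19)=-1; (−1)^{1·0·9}·(-1)^0·(-1)^1 = -1.
v=23: a=23^1·(≡20), b=23^0·(≡14) mod 23; (20|23)=-1, (14|23)=-1; (−1)^{1·0·11}·(-1)^0·(-1)^1 = -1.
v=∞: -19548321 < 0 and -93 < 0  ⇒  (a,b)_∞ = -1.
v=31: a=31^3·(≡13), b=31^1·(≡4) mod 31; (13|31)=-1, (4|31)=+1; (−1)^{3·1·15}·(-1)^1·(+1)^3 = +1.
v=2: v_2(a)=0, v_2(b)=-4; units ≡ 7, 3 (mod 8); ε·ε+αω+βω = 1·1+0·1+-4·0 ≡ 1  ⇒  (a,b)_2 = -1.
|Ram(-19548321, -93)| = 6, even; anisotropic at {2, 13, 19, 23, 37, ∞}.

[2, 13, 19, 23, 37, inf]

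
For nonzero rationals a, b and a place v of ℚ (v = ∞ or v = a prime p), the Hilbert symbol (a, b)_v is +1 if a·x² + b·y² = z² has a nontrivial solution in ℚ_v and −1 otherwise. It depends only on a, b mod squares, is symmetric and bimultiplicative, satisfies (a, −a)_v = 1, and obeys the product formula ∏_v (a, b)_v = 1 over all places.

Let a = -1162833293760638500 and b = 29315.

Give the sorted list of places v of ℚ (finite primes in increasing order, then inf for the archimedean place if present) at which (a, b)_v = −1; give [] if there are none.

[2, 7, 41, 43]

Mod squares: a ≡ -472475185, b ≡ 29315. Check v ∈ {∞, 2, 5, 7, 11, 13, 19, 31, 41, 43}.
v=2: v_2(a)=2, v_2(b)=0; units ≡ 7, 3 (mod 8); ε·ε+αω+βω = 1·1+2·1+0·0 ≡ 1  ⇒  (a,b)_2 = -1.
v=41: a=41^3·(≡11), b=41^1·(≡18) mod 41; (11|41)=-1, (18|41)=+1; (−1)^{3·1·20}·(-1)^1·(+1)^3 = -1.
v=43: a=43^1·(≡11), b=43^0·(≡32) mod 43; (11|43)=+1, (32|43)=-1; (−1)^{1·0·21}·(+1)^0·(-1)^1 = -1.
v=7: a=7^1·(≡2), b=7^0·(≡6) mod 7; (2|7)=+1, (6|7)=-1; (−1)^{1·0·3}·(+1)^0·(-1)^1 = -1.
v=13: a=13^1·(≡5), b=13^1·(≡6) mod 13; (5|13)=-1, (6|13)=-1; (−1)^{1·1·6}·(-1)^1·(-1)^1 = +1.
v=∞: -472475185 < 0 and 29315 > 0  ⇒  (a,b)_∞ = +1.
v=31: a=31^1·(≡12), b=31^0·(≡20) mod 31; (12|31)=-1, (20|31)=+1; (−1)^{1·0·15}·(-1)^0·(+1)^1 = +1.
v=5: a=5^3·(≡2), b=5^1·(≡3) mod 5; (2|5)=-1, (3|5)=-1; (−1)^{3·1·2}·(-1)^1·(-1)^3 = +1.
v=11: a=11^4·(≡1), b=11^1·(≡3) mod 11; (1|11)=+1, (3|11)=+1; (−1)^{4·1·5}·(+1)^1·(+1)^4 = +1.
v=19: a=19^1·(≡9), b=19^0·(≡17) mod 19; (9|19)=+1, (17|19)=+1; (−1)^{1·0·9}·(+1)^0·(+1)^1 = +1.
|Ram(-472475185, 29315)| = 4, even; anisotropic at {2, 7, 41, 43}.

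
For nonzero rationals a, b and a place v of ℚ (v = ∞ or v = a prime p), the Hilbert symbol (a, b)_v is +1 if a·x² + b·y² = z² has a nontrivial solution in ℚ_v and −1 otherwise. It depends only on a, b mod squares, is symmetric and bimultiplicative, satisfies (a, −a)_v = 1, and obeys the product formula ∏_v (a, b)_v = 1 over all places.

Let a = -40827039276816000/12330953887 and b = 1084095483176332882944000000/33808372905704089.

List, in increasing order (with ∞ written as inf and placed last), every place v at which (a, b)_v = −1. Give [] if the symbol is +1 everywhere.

Mod squares: a ≡ -70, b ≡ 629. Check v ∈ {∞, 2, 3, 5, 7, 11, 13, 17, 19, 23, 37, 41, 47}.
v=11: a=11^0·(≡10), b=11^-2·(≡10) mod 11; (10|11)=-1, (10|11)=-1; (−1)^{0·-2·5}·(-1)^-2·(-1)^0 = +1.
v=13: a=13^2·(≡11), b=13^4·(≡7) mod 13; (11|13)=-1, (7|13)=-1; (−1)^{2·4·6}·(-1)^4·(-1)^2 = +1.
v=3: a=3^8·(≡2), b=3^16·(≡2) mod 3; (2|3)=-1, (2|3)=-1; (−1)^{8·16·1}·(-1)^16·(-1)^8 = +1.
v=∞: -70 < 0 and 629 > 0  ⇒  (a,b)_∞ = +1.
v=47: a=47^-4·(≡14), b=47^-6·(≡28) mod 47; (14|47)=+1, (28|47)=+1; (−1)^{-4·-6·23}·(+1)^-6·(+1)^-4 = +1.
v=19: a=19^-2·(≡16), b=19^0·(≡2) mod 19; (16|19)=+1, (2|19)=-1; (−1)^{-2·0·9}·(+1)^0·(-1)^-2 = +1.
v=5: a=5^3·(≡1), b=5^6·(≡4) mod 5; (1|5)=+1, (4|5)=+1; (−1)^{3·6·2}·(+1)^6·(+1)^3 = +1.
v=23: a=23^0·(≡10), b=23^-2·(≡18) mod 23; (10|23)=-1, (18|23)=+1; (−1)^{0·-2·11}·(-1)^-2·(+1)^0 = +1.
v=41: a=41^2·(≡24), b=41^0·(≡7) mod 41; (24|41)=-1, (7|41)=-1; (−1)^{2·0·20}·(-1)^0·(-1)^2 = +1.
v=2: v_2(a)=7, v_2(b)=16; units ≡ 5, 5 (mod 8); ε·ε+αω+βω = 0·0+7·1+16·1 ≡ 1  ⇒  (a,b)_2 = -1.
v=17: a=17^0·(≡8), b=17^1·(≡11) mod 17; (8|17)=+1, (11|17)=-1; (−1)^{0·1·8}·(+1)^1·(-1)^0 = +1.
v=37: a=37^2·(≡21), b=37^3·(≡19) mod 37; (21|37)=+1, (19|37)=-1; (−1)^{2·3·18}·(+1)^3·(-1)^2 = +1.
v=7: a=7^-1·(≡2), b=7^-2·(≡3) mod 7; (2|7)=+1, (3|7)=-1; (−1)^{-1·-2·3}·(+1)^-2·(-1)^-1 = -1.
Ram(-70, 629) = {2, 7}; no ℚ_2-point on the conic.

[2, 7]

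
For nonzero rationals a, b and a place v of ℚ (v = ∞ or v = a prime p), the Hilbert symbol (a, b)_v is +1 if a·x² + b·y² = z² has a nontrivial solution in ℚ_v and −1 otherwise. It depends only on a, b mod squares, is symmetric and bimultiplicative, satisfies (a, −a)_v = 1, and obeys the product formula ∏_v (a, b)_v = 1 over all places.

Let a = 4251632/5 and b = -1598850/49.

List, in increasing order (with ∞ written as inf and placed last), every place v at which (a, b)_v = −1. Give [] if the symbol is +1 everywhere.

[11, 19]

Mod squares: a ≡ 27115, b ≡ -7106. Check v ∈ {∞, 2, 3, 5, 7, 11, 17, 19, 29}.
v=7: a=7^2·(≡2), b=7^-2·(≡6) mod 7; (2|7)=+1, (6|7)=-1; (−1)^{2·-2·3}·(+1)^-2·(-1)^2 = +1.
v=17: a=17^1·(≡12), b=17^1·(≡3) mod 17; (12|17)=-1, (3|17)=-1; (−1)^{1·1·8}·(-1)^1·(-1)^1 = +1.
v=5: a=5^-1·(≡2), b=5^2·(≡4) mod 5; (2|5)=-1, (4|5)=+1; (−1)^{-1·2·2}·(-1)^2·(+1)^-1 = +1.
v=11: a=11^1·(≡1), b=11^1·(≡3) mod 11; (1|11)=+1, (3|11)=+1; (−1)^{1·1·5}·(+1)^1·(+1)^1 = -1.
v=3: a=3^0·(≡1), b=3^2·(≡1) mod 3; (1|3)=+1, (1|3)=+1; (−1)^{0·2·1}·(+1)^2·(+1)^0 = +1.
v=∞: 27115 > 0 and -7106 < 0  ⇒  (a,b)_∞ = +1.
v=19: a=19^0·(≡8), b=19^1·(≡7) mod 19; (8|19)=-1, (7|19)=+1; (−1)^{0·1·9}·(-1)^1·(+1)^0 = -1.
v=2: v_2(a)=4, v_2(b)=1; units ≡ 3, 7 (mod 8); ε·ε+αω+βω = 1·1+4·0+1·1 ≡ 0  ⇒  (a,b)_2 = +1.
v=29: a=29^1·(≡20), b=29^0·(≡25) mod 29; (20|29)=+1, (25|29)=+1; (−1)^{1·0·14}·(+1)^0·(+1)^1 = +1.
(27115, -7106 / ℚ) ramifies at {11, 19}: a division algebra.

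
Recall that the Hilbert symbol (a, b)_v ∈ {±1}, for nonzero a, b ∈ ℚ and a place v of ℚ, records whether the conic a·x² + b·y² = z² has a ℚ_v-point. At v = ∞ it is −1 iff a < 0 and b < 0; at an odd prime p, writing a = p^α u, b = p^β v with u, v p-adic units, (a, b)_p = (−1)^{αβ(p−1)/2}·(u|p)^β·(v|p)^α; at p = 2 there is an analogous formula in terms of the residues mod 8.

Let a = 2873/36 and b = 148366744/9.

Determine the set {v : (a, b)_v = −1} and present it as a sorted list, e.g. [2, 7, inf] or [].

Mod squares: a ≡ 17, b ≡ 27094. Check v ∈ {∞, 2, 3, 13, 17, 19, 23, 31, 37}.
v=31: a=31^0·(≡29), b=31^1·(≡3) mod 31; (29|31)=-1, (3|31)=-1; (−1)^{0·1·15}·(-1)^1·(-1)^0 = -1.
v=17: a=17^1·(≡8), b=17^0·(≡1) mod 17; (8|17)=+1, (1|17)=+1; (−1)^{1·0·8}·(+1)^0·(+1)^1 = +1.
v=23: a=23^0·(≡14), b=23^1·(≡19) mod 23; (14|23)=-1, (19|23)=-1; (−1)^{0·1·11}·(-1)^1·(-1)^0 = -1.
v=2: v_2(a)=-2, v_2(b)=3; units ≡ 1, 3 (mod 8); ε·ε+αω+βω = 0·1+-2·1+3·0 ≡ 0  ⇒  (a,b)_2 = +1.
v=37: a=37^0·(≡13), b=37^2·(≡25) mod 37; (13|37)=-1, (25|37)=+1; (−1)^{0·2·18}·(-1)^2·(+1)^0 = +1.
v=∞: 17 > 0 and 27094 > 0  ⇒  (a,b)_∞ = +1.
v=3: a=3^-2·(≡2), b=3^-2·(≡1) mod 3; (2|3)=-1, (1|3)=+1; (−1)^{-2·-2·1}·(-1)^-2·(+1)^-2 = +1.
v=19: a=19^0·(≡17), b=19^1·(≡11) mod 19; (17|19)=+1, (11|19)=+1; (−1)^{0·1·9}·(+1)^1·(+1)^0 = +1.
v=13: a=13^2·(≡3), b=13^0·(≡5) mod 13; (3|13)=+1, (5|13)=-1; (−1)^{2·0·6}·(+1)^0·(-1)^2 = +1.
Ram(17, 27094) = {23, 31}; no ℚ_23-point on the conic.

[23, 31]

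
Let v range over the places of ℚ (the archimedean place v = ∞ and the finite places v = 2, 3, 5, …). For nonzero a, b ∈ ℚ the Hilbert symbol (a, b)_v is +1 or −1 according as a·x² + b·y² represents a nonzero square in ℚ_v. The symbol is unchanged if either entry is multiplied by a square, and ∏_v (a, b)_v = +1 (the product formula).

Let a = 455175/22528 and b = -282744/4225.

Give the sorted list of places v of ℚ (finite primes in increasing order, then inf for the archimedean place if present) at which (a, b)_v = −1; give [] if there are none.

(a, b) ≡ (154, -7854) mod (ℚ^×)²; places V = {2, 3, 5, 7, 11, 13, 17, ∞}.
(a,b)_17: α=2, u≡15; β=1, v≡5 (mod 17); (15|17)=+1, (5|17)=-1; sign (−1)^0·+1^1·-1^2 = +1.
(a,b)_∞: sgn(154)=+, sgn(-7854)=−, so +1.
(a,b)_11: α=-1, u≡3; β=1, v≡3 (mod 11); (3|11)=+1, (3|11)=+1; sign (−1)^1·+1^1·+1^-1 = -1.
(a,b)_3: α=2, u≡1; β=3, v≡1 (mod 3); (1|3)=+1, (1|3)=+1; sign (−1)^0·+1^3·+1^2 = +1.
(a,b)_13: α=0, u≡7; β=-2, v≡7 (mod 13); (7|13)=-1, (7|13)=-1; sign (−1)^0·-1^-2·-1^0 = +1.
(a,b)_2: α=-11, β=3; u≡5, v≡1 (mod 8); ε(u)ε(v)=0·0, αω(v)=-11·0, βω(u)=3·1; sum ≡ 1  ⇒  -1.
(a,b)_7: α=1, u≡1; β=1, v≡3 (mod 7); (1|7)=+1, (3|7)=-1; sign (−1)^1·+1^1·-1^1 = +1.
(a,b)_5: α=2, u≡4; β=-2, v≡4 (mod 5); (4|5)=+1, (4|5)=+1; sign (−1)^0·+1^-2·+1^2 = +1.
Ram(154, -7854) = {2, 11}; no ℚ_2-point on the conic.

[2, 11]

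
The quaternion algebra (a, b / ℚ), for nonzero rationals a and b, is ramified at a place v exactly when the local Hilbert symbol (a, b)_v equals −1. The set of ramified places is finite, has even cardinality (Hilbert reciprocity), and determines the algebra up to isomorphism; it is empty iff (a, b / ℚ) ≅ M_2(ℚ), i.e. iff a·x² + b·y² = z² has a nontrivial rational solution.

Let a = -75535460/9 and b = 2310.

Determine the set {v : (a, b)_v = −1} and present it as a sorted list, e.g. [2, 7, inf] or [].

Mod squares: a ≡ -65, b ≡ 2310. Check v ∈ {∞, 2, 3, 5, 7, 11, 13}.
v=5: a=5^1·(≡2), b=5^1·(≡2) mod 5; (2|5)=-1, (2|5)=-1; (−1)^{1·1·2}·(-1)^1·(-1)^1 = +1.
v=2: v_2(a)=2, v_2(b)=1; units ≡ 7, 3 (mod 8); ε·ε+αω+βω = 1·1+2·1+1·0 ≡ 1  ⇒  (a,b)_2 = -1.
v=13: a=13^1·(≡11), b=13^0·(≡9) mod 13; (11|13)=-1, (9|13)=+1; (−1)^{1·0·6}·(-1)^0·(+1)^1 = +1.
v=11: a=11^2·(≡5), b=11^1·(≡1) mod 11; (5|11)=+1, (1|11)=+1; (−1)^{2·1·5}·(+1)^1·(+1)^2 = +1.
v=7: a=7^4·(≡6), b=7^1·(≡1) mod 7; (6|7)=-1, (1|7)=+1; (−1)^{4·1·3}·(-1)^1·(+1)^4 = -1.
v=3: a=3^-2·(≡1), b=3^1·(≡2) mod 3; (1|3)=+1, (2|3)=-1; (−1)^{-2·1·1}·(+1)^1·(-1)^-2 = +1.
v=∞: -65 < 0 and 2310 > 0  ⇒  (a,b)_∞ = +1.
Ram(-65, 2310) = {2, 7}; no ℚ_2-point on the conic.

[2, 7]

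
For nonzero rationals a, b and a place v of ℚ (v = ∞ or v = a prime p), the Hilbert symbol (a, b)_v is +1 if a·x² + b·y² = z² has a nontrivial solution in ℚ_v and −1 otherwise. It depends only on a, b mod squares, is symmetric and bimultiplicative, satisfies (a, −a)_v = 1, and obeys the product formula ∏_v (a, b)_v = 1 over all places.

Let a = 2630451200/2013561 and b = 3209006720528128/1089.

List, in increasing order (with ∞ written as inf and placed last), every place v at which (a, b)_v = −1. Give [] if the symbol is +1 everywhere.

Mod squares: a ≡ 38, b ≡ 247. Check v ∈ {∞, 2, 3, 5, 11, 13, 19, 31, 43}.
v=43: a=43^-2·(≡36), b=43^2·(≡34) mod 43; (36|43)=+1, (34|43)=-1; (−1)^{-2·2·21}·(+1)^2·(-1)^-2 = +1.
v=13: a=13^2·(≡1), b=13^5·(≡2) mod 13; (1|13)=+1, (2|13)=-1; (−1)^{2·5·6}·(+1)^5·(-1)^2 = +1.
v=11: a=11^-2·(≡4), b=11^-2·(≡4) mod 11; (4|11)=+1, (4|11)=+1; (−1)^{-2·-2·5}·(+1)^-2·(+1)^-2 = +1.
v=3: a=3^-2·(≡2), b=3^-2·(≡1) mod 3; (2|3)=-1, (1|3)=+1; (−1)^{-2·-2·1}·(-1)^-2·(+1)^-2 = +1.
v=31: a=31^0·(≡25), b=31^2·(≡3) mod 31; (25|31)=+1, (3|31)=-1; (−1)^{0·2·15}·(+1)^2·(-1)^0 = +1.
v=∞: 38 > 0 and 247 > 0  ⇒  (a,b)_∞ = +1.
v=2: v_2(a)=15, v_2(b)=8; units ≡ 3, 7 (mod 8); ε·ε+αω+βω = 1·1+15·0+8·1 ≡ 1  ⇒  (a,b)_2 = -1.
v=5: a=5^2·(≡3), b=5^0·(≡2) mod 5; (3|5)=-1, (2|5)=-1; (−1)^{2·0·2}·(-1)^0·(-1)^2 = +1.
v=19: a=19^1·(≡15), b=19^1·(≡18) mod 19; (15|19)=-1, (18|19)=-1; (−1)^{1·1·9}·(-1)^1·(-1)^1 = -1.
(38, 247 / ℚ) ramifies at {2, 19}: a division algebra.

[2, 19]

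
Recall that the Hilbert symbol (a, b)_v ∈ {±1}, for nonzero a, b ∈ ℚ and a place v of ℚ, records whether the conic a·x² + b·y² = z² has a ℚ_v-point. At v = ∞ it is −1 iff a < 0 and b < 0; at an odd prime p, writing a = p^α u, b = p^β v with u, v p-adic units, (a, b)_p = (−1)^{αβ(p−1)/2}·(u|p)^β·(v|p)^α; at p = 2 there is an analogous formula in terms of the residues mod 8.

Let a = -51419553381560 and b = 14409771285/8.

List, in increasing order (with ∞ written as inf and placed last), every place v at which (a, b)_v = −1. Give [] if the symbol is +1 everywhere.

[2, 5, 7, 19, 23, 29]

(a, b) ≡ (-2990, 588153930) mod (ℚ^×)²; places V = {2, 3, 5, 7, 13, 17, 19, 23, 29, ∞}.
(a,b)_23: α=1, u≡6; β=1, v≡18 (mod 23); (6|23)=+1, (18|23)=+1; sign (−1)^1·+1^1·+1^1 = -1.
(a,b)_∞: sgn(-2990)=−, sgn(588153930)=+, so +1.
(a,b)_2: α=3, β=-3; u≡1, v≡5 (mod 8); ε(u)ε(v)=0·0, αω(v)=3·1, βω(u)=-3·0; sum ≡ 1  ⇒  -1.
(a,b)_19: α=2, u≡15; β=1, v≡7 (mod 19); (15|19)=-1, (7|19)=+1; sign (−1)^0·-1^1·+1^2 = -1.
(a,b)_13: α=1, u≡1; β=1, v≡3 (mod 13); (1|13)=+1, (3|13)=+1; sign (−1)^0·+1^1·+1^1 = +1.
(a,b)_29: α=2, u≡17; β=1, v≡25 (mod 29); (17|29)=-1, (25|29)=+1; sign (−1)^0·-1^1·+1^2 = -1.
(a,b)_7: α=2, u≡3; β=3, v≡5 (mod 7); (3|7)=-1, (5|7)=-1; sign (−1)^0·-1^3·-1^2 = -1.
(a,b)_5: α=1, u≡3; β=1, v≡4 (mod 5); (3|5)=-1, (4|5)=+1; sign (−1)^0·-1^1·+1^1 = -1.
(a,b)_17: α=2, u≡15; β=1, v≡7 (mod 17); (15|17)=+1, (7|17)=-1; sign (−1)^0·+1^1·-1^2 = +1.
(a,b)_3: α=0, u≡1; β=1, v≡2 (mod 3); (1|3)=+1, (2|3)=-1; sign (−1)^0·+1^1·-1^0 = +1.
|Ram(-2990, 588153930)| = 6, even; anisotropic at {2, 5, 7, 19, 23, 29}.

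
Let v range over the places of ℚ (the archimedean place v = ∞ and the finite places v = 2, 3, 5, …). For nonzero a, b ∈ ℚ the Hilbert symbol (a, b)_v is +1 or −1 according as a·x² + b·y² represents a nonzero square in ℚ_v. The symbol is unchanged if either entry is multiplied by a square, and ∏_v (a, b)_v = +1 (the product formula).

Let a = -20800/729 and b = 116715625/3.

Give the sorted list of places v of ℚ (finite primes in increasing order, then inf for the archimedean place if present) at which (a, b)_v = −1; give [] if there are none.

[2, 3, 5, 13]

(a, b) ≡ (-13, 3315) mod (ℚ^×)²; places V = {2, 3, 5, 13, 17, ∞}.
(a,b)_13: α=1, u≡12; β=3, v≡11 (mod 13); (12|13)=+1, (11|13)=-1; sign (−1)^0·+1^3·-1^1 = -1.
(a,b)_5: α=2, u≡2; β=5, v≡3 (mod 5); (2|5)=-1, (3|5)=-1; sign (−1)^0·-1^5·-1^2 = -1.
(a,b)_17: α=0, u≡13; β=1, v≡13 (mod 17); (13|17)=+1, (13|17)=+1; sign (−1)^0·+1^1·+1^0 = +1.
(a,b)_∞: sgn(-13)=−, sgn(3315)=+, so +1.
(a,b)_3: α=-6, u≡2; β=-1, v≡1 (mod 3); (2|3)=-1, (1|3)=+1; sign (−1)^0·-1^-1·+1^-6 = -1.
(a,b)_2: α=6, β=0; u≡3, v≡3 (mod 8); ε(u)ε(v)=1·1, αω(v)=6·1, βω(u)=0·1; sum ≡ 1  ⇒  -1.
|Ram(-13, 3315)| = 4, even; anisotropic at {2, 3, 5, 13}.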